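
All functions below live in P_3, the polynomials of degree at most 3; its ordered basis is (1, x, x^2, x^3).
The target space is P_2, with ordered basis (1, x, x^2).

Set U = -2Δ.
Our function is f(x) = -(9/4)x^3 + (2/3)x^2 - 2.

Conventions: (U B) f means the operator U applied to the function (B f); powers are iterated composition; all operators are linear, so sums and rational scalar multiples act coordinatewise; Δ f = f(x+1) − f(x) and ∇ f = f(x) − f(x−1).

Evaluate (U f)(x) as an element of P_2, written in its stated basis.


Δ f = -(27/4)x^2 - (65/12)x - 19/12
(-2Δ) f = (27/2)x^2 + (65/6)x + 19/6

the result is g(x) = (27/2)x^2 + (65/6)x + 19/6


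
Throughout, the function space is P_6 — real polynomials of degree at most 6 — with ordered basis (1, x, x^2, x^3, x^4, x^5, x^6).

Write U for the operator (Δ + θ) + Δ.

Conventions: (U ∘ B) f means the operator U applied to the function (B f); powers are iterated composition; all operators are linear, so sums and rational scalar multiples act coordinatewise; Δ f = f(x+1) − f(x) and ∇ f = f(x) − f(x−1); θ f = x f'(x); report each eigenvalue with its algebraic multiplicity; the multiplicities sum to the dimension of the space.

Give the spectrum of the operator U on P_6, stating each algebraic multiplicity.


image of 1: 0
image of x: x + 2
image of x^2: 2x^2 + 4x + 2
image of x^3: 3x^3 + 6x^2 + 6x + 2
image of x^4: 4x^4 + 8x^3 + 12x^2 + 8x + 2
image of x^5: 5x^5 + 10x^4 + 20x^3 + 20x^2 + 10x + 2
image of x^6: 6x^6 + 12x^5 + 30x^4 + 40x^3 + 30x^2 + 12x + 2
the matrix is upper triangular; its diagonal is (0, 1, 2, 3, 4, 5, 6)
for a triangular matrix the eigenvalues are the diagonal entries, with algebraic multiplicity their repetition count

λ = 0 (multiplicity 1), λ = 1 (multiplicity 1), λ = 2 (multiplicity 1), λ = 3 (multiplicity 1), λ = 4 (multiplicity 1), λ = 5 (multiplicity 1), λ = 6 (multiplicity 1)


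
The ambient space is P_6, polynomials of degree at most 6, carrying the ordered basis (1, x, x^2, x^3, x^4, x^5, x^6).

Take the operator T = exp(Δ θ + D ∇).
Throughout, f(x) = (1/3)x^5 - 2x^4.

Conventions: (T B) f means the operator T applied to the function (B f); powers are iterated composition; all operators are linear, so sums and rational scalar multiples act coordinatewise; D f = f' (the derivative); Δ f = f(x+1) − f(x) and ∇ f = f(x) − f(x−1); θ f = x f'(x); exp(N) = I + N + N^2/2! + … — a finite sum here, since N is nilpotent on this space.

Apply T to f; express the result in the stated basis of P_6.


order-1 term: (25/3)x^4 - (26/3)x^3 - (196/3)x^2 + 7x - 16
order-2 term: (200/3)x^3 + 111x^2 - 179x - 563/6
order-3 term: 200x^2 + (1444/3)x + 265/3
order-4 term: 200x + 961/3
order-5 term: 40
the series for exp(Δ θ + D ∇) f terminates at order 5
exp(Δ θ + D ∇) f = (1/3)x^5 + (19/3)x^4 + 58x^3 + (737/3)x^2 + (1528/3)x + 2033/6

g(x) = (1/3)x^5 + (19/3)x^4 + 58x^3 + (737/3)x^2 + (1528/3)x + 2033/6


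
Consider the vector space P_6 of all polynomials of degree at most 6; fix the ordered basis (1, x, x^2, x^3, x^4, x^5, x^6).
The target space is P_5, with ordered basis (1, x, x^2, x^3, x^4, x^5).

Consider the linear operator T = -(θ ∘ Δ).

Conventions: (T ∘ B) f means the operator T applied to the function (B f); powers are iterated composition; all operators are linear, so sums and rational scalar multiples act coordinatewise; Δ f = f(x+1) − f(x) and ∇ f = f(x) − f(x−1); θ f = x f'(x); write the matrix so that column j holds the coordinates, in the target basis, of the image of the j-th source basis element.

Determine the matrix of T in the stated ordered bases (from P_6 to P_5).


image of 1: 0
image of x: 0
image of x^2: -2x
image of x^3: -6x^2 - 3x
image of x^4: -12x^3 - 12x^2 - 4x
image of x^5: -20x^4 - 30x^3 - 20x^2 - 5x
image of x^6: -30x^5 - 60x^4 - 60x^3 - 30x^2 - 6x
each image's coordinates form column j of the matrix

the matrix is [[0, 0, 0, 0, 0, 0, 0]; [0, 0, -2, -3, -4, -5, -6]; [0, 0, 0, -6, -12, -20, -30]; [0, 0, 0, 0, -12, -30, -60]; [0, 0, 0, 0, 0, -20, -60]; [0, 0, 0, 0, 0, 0, -30]] (rows listed top to bottom)


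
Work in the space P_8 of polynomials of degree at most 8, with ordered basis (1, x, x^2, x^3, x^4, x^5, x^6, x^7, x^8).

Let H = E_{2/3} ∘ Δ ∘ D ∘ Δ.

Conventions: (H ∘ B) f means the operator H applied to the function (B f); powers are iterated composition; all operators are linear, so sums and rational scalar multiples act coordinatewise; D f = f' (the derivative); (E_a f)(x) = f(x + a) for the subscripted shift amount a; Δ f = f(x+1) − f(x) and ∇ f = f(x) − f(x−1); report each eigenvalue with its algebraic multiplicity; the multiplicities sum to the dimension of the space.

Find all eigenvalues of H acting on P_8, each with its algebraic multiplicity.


image of 1: 0
image of x: 0
image of x^2: 0
image of x^3: 6
image of x^4: 24x + 40
image of x^5: 60x^2 + 200x + 530/3
image of x^6: 120x^3 + 600x^2 + 1060x + 5900/9
image of x^7: 210x^4 + 1400x^3 + 3710x^2 + (41300/9)x + 59878/27
image of x^8: 336x^5 + 2800x^4 + (29680/3)x^3 + (165200/9)x^2 + (479024/27)x + 575120/81
the matrix is upper triangular; its diagonal is (0, 0, 0, 0, 0, 0, 0, 0, 0)
for a triangular matrix the eigenvalues are the diagonal entries, with algebraic multiplicity their repetition count

λ = 0 (multiplicity 9)


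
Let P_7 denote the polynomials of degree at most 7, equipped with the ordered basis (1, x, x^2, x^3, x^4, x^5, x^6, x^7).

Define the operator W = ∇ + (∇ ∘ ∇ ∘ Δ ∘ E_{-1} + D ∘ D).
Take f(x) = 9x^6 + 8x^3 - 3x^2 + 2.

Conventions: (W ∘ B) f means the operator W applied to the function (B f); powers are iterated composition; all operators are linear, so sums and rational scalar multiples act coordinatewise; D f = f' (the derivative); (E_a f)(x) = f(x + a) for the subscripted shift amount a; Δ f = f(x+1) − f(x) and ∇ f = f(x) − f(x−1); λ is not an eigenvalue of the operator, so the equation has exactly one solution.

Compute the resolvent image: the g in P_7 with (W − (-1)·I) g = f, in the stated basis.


write g with unknown coordinates in the stated basis and equate coefficients in (W − (-1)·I) g = f
solving from the highest basis element down gives g = 9x^6 - 54x^5 + 135x^4 - 1252x^3 + 11718x^2 - 41604x + 56670
check: W g = 54x^5 - 135x^4 + 1260x^3 - 11721x^2 + 41604x - 56668
so W g − (-1)·g = 9x^6 + 8x^3 - 3x^2 + 2 = f ✓

g(x) = 9x^6 - 54x^5 + 135x^4 - 1252x^3 + 11718x^2 - 41604x + 56670


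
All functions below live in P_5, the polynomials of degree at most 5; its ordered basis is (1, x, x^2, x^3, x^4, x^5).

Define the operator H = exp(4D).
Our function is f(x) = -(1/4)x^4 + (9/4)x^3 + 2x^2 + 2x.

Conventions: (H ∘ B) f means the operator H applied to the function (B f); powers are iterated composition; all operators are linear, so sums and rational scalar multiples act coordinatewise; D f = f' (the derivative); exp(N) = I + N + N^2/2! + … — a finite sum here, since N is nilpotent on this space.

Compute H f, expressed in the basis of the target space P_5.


the image equals g(x) = -(1/4)x^4 - (7/4)x^3 + 5x^2 + 62x + 120

order-1 term: -4x^3 + 27x^2 + 16x + 8
order-2 term: -24x^2 + 108x + 32
order-3 term: -64x + 144
order-4 term: -64
the series for exp(4D) f terminates at order 4
exp(4D) f = -(1/4)x^4 - (7/4)x^3 + 5x^2 + 62x + 120


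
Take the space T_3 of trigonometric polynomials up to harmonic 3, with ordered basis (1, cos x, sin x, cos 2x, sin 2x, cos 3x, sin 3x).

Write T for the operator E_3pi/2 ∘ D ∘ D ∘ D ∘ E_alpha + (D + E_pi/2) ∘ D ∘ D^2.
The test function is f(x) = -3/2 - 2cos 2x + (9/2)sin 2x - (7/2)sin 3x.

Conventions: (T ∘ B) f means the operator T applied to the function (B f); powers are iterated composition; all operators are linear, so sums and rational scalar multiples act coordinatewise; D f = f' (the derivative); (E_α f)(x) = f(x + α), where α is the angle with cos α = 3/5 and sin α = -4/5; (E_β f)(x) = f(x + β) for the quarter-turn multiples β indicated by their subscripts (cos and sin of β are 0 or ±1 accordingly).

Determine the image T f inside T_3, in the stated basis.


E_alpha f = -3/2 - (94/25)cos 2x - (159/50)sin 2x + (154/125)cos 3x + (819/250)sin 3x
D E_alpha f = -(159/25)cos 2x + (188/25)sin 2x + (2457/250)cos 3x - (462/125)sin 3x
D D E_alpha f = (376/25)cos 2x + (318/25)sin 2x - (1386/125)cos 3x - (7371/250)sin 3x
D D D E_alpha f = (636/25)cos 2x - (752/25)sin 2x - (22113/250)cos 3x + (4158/125)sin 3x
E_3pi/2 (D ∘ D ∘ D) E_alpha f = -(636/25)cos 2x + (752/25)sin 2x + (4158/125)cos 3x + (22113/250)sin 3x
D f = 9cos 2x + 4sin 2x - (21/2)cos 3x
D D f = 8cos 2x - 18sin 2x + (63/2)sin 3x
D D^2 f = -36cos 2x - 16sin 2x + (189/2)cos 3x
D D D^2 f = -32cos 2x + 72sin 2x - (567/2)sin 3x
E_pi/2 D D^2 f = 36cos 2x + 16sin 2x + (189/2)sin 3x
(D + E_pi/2) D D^2 f = 4cos 2x + 88sin 2x - 189sin 3x
(E_3pi/2 ∘ D ∘ D ∘ D ∘ E_alpha + (D + E_pi/2) ∘ D ∘ D^2) f = -(536/25)cos 2x + (2952/25)sin 2x + (4158/125)cos 3x - (25137/250)sin 3x

g(x) = -(536/25)cos 2x + (2952/25)sin 2x + (4158/125)cos 3x - (25137/250)sin 3x


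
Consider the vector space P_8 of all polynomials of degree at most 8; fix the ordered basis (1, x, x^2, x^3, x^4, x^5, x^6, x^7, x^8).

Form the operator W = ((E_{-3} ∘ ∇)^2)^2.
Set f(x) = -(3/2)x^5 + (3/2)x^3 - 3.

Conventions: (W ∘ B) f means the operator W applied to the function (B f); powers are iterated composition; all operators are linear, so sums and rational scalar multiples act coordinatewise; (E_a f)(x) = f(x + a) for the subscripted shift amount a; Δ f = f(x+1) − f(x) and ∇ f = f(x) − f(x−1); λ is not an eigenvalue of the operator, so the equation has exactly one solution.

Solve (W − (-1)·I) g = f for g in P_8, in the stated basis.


write g with unknown coordinates in the stated basis and equate coefficients in (W − (-1)·I) g = f
solving from the highest basis element down gives g = -(3/2)x^5 + (3/2)x^3 + 180x - 2523
check: W g = -180x + 2520
so W g − (-1)·g = -(3/2)x^5 + (3/2)x^3 - 3 = f ✓

the result is g(x) = -(3/2)x^5 + (3/2)x^3 + 180x - 2523


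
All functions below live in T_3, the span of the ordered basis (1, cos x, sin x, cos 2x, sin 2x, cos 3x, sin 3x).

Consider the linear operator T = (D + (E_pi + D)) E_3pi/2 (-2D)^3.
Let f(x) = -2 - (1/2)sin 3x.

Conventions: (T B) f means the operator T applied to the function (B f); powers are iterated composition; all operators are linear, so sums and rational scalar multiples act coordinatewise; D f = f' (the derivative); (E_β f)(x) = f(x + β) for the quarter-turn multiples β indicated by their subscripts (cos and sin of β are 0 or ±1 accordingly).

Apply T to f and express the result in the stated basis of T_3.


g(x) = 648cos 3x - 108sin 3x

D f = -(3/2)cos 3x
(-2D) f = 3cos 3x
D (-2D) f = -9sin 3x
(-2D) (-2D) f = 18sin 3x
D (-2D) (-2D) f = 54cos 3x
(-2D) (-2D) (-2D) f = -108cos 3x
E_3pi/2 (-2D)^3 f = 108sin 3x
D E_3pi/2 (-2D)^3 f = 324cos 3x
E_pi E_3pi/2 (-2D)^3 f = -108sin 3x
D E_3pi/2 (-2D)^3 f = 324cos 3x
(E_pi + D) E_3pi/2 (-2D)^3 f = 324cos 3x - 108sin 3x
(D + (E_pi + D)) E_3pi/2 (-2D)^3 f = 648cos 3x - 108sin 3x


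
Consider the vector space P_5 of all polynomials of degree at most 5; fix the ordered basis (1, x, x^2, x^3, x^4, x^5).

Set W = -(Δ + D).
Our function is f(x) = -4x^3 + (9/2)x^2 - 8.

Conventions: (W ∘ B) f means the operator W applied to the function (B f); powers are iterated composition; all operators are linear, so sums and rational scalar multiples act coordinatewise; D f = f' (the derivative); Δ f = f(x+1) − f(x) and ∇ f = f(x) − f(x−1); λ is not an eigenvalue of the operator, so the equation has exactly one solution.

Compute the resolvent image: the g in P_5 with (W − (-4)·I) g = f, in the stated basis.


write g with unknown coordinates in the stated basis and equate coefficients in (W − (-4)·I) g = f
solving from the highest basis element down gives g = -x^3 - (3/8)x^2 - (9/8)x - 93/32
check: W g = 6x^2 + (9/2)x + 29/8
so W g − (-4)·g = -4x^3 + (9/2)x^2 - 8 = f ✓

the image equals g(x) = -x^3 - (3/8)x^2 - (9/8)x - 93/32


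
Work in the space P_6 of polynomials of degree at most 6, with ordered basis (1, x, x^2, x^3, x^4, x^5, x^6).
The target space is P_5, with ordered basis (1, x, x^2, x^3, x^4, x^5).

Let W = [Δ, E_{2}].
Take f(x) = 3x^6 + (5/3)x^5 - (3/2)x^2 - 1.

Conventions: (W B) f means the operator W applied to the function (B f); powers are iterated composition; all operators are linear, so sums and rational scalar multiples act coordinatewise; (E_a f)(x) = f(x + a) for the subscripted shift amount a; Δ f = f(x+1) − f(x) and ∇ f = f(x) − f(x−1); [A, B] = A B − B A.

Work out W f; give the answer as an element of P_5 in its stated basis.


E_{2} f = 3x^6 + (113/3)x^5 + (590/3)x^4 + (1640/3)x^3 + (5111/6)x^2 + (2110/3)x + 715/3
Δ E_{2} f = 18x^5 + (700/3)x^4 + (3670/3)x^3 + (9725/3)x^2 + (13010/3)x + 14035/6
Δ f = 18x^5 + (160/3)x^4 + (230/3)x^3 + (185/3)x^2 + (70/3)x + 19/6
E_{2} Δ f = 18x^5 + (700/3)x^4 + (3670/3)x^3 + (9725/3)x^2 + (13010/3)x + 14035/6
[Δ, E_{2}] f = 0

g(x) = 0


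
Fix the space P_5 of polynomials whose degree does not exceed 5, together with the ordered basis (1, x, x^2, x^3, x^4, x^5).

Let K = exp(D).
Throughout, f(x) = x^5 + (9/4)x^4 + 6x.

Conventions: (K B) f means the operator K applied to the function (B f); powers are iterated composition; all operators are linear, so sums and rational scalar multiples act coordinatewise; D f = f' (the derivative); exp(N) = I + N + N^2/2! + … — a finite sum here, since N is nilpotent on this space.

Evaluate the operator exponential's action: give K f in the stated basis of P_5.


order-1 term: 5x^4 + 9x^3 + 6
order-2 term: 10x^3 + (27/2)x^2
order-3 term: 10x^2 + 9x
order-4 term: 5x + 9/4
order-5 term: 1
the series for exp(D) f terminates at order 5
exp(D) f = x^5 + (29/4)x^4 + 19x^3 + (47/2)x^2 + 20x + 37/4

the image equals g(x) = x^5 + (29/4)x^4 + 19x^3 + (47/2)x^2 + 20x + 37/4


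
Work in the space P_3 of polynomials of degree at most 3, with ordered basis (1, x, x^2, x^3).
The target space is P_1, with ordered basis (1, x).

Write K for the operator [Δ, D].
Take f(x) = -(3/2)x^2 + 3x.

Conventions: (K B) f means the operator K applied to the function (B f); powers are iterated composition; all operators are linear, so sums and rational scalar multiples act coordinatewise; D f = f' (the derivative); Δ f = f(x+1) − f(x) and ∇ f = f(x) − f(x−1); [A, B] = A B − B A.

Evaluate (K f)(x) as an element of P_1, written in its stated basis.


the image equals g(x) = 0

D f = -3x + 3
Δ D f = -3
Δ f = -3x + 3/2
D Δ f = -3
[Δ, D] f = 0


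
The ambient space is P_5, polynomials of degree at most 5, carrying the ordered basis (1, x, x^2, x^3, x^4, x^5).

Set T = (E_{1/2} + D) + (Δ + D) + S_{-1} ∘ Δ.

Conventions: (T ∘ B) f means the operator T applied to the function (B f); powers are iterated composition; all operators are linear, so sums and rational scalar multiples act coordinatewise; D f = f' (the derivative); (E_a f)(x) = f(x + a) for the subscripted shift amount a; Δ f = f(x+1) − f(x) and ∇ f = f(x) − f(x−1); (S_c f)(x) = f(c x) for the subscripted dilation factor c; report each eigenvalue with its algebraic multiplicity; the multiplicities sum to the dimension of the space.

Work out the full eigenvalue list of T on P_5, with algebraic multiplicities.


λ = 1 (multiplicity 6)

image of 1: 1
image of x: x + 9/2
image of x^2: x^2 + 5x + 9/4
image of x^3: x^3 + (27/2)x^2 + (3/4)x + 17/8
image of x^4: x^4 + 10x^3 + (27/2)x^2 + (1/2)x + 33/16
image of x^5: x^5 + (45/2)x^4 + (5/2)x^3 + (85/4)x^2 + (5/16)x + 65/32
the matrix is upper triangular; its diagonal is (1, 1, 1, 1, 1, 1)
for a triangular matrix the eigenvalues are the diagonal entries, with algebraic multiplicity their repetition count


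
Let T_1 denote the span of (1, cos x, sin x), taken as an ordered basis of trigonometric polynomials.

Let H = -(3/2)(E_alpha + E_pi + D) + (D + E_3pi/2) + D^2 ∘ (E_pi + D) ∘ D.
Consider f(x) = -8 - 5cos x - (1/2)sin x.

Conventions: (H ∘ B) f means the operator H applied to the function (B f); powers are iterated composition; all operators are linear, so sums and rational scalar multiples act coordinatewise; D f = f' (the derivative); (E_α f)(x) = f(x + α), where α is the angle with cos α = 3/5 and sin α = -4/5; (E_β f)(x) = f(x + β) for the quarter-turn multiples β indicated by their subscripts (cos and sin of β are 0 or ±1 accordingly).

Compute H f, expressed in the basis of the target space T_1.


E_alpha f = -8 - (13/5)cos x - (43/10)sin x
E_pi f = -8 + 5cos x + (1/2)sin x
D f = -(1/2)cos x + 5sin x
(E_alpha + E_pi + D) f = -16 + (19/10)cos x + (6/5)sin x
(-(3/2)(E_alpha + E_pi + D)) f = 24 - (57/20)cos x - (9/5)sin x
D f = -(1/2)cos x + 5sin x
E_3pi/2 f = -8 + (1/2)cos x - 5sin x
(D + E_3pi/2) f = -8
D f = -(1/2)cos x + 5sin x
E_pi D f = (1/2)cos x - 5sin x
D D f = 5cos x + (1/2)sin x
(E_pi + D) D f = (11/2)cos x - (9/2)sin x
D (E_pi + D) D f = -(9/2)cos x - (11/2)sin x
D D (E_pi + D) D f = -(11/2)cos x + (9/2)sin x
(-(3/2)(E_alpha + E_pi + D) + (D + E_3pi/2) + D^2 ∘ (E_pi + D) ∘ D) f = 16 - (167/20)cos x + (27/10)sin x

the result is g(x) = 16 - (167/20)cos x + (27/10)sin x


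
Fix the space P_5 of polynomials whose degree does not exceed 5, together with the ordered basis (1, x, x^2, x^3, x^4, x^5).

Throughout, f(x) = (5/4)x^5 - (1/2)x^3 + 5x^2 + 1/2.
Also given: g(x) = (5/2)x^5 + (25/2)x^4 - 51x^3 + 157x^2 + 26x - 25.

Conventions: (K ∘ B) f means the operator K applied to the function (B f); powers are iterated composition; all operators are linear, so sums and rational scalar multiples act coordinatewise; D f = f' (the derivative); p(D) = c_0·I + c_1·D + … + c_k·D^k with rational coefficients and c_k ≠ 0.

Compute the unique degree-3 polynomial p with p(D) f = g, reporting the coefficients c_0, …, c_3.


D^0 f = (5/4)x^5 - (1/2)x^3 + 5x^2 + 1/2
D^1 f = (25/4)x^4 - (3/2)x^2 + 10x
D^2 f = 25x^3 - 3x + 10
D^3 f = 75x^2 - 3
matching coefficients of g against c_0 f + c_1 Df + … from the top degree down determines the c_i
solution: c_0 = 2, c_1 = 2, c_2 = -2, c_3 = 2

p(D) = 2·I + 2·D − 2·D^2 + 2·D^3, i.e. c_0 = 2, c_1 = 2, c_2 = -2, c_3 = 2


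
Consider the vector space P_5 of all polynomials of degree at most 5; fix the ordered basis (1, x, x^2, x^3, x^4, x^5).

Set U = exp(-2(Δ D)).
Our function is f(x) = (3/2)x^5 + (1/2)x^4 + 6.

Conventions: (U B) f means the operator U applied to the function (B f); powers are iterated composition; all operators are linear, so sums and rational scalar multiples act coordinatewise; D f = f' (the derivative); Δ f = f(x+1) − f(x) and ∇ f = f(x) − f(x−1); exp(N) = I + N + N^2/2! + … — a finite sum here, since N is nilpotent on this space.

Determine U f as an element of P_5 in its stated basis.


order-1 term: -60x^3 - 102x^2 - 72x - 19
order-2 term: 360x + 384
the series for exp(-2(Δ D)) f terminates at order 2
exp(-2(Δ D)) f = (3/2)x^5 + (1/2)x^4 - 60x^3 - 102x^2 + 288x + 371

the image equals g(x) = (3/2)x^5 + (1/2)x^4 - 60x^3 - 102x^2 + 288x + 371


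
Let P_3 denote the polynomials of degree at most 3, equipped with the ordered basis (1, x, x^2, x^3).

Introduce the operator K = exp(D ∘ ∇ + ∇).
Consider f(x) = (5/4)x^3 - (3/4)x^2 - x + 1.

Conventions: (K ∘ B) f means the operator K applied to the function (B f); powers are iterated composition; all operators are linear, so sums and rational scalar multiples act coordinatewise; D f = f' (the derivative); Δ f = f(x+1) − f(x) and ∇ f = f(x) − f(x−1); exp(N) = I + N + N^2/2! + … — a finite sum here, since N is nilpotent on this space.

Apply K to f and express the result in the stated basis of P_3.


g(x) = (5/4)x^3 + 3x^2 + 5x + 1

order-1 term: (15/4)x^2 + (9/4)x - 17/4
order-2 term: (15/4)x + 3
order-3 term: 5/4
the series for exp(D ∘ ∇ + ∇) f terminates at order 3
exp(D ∘ ∇ + ∇) f = (5/4)x^3 + 3x^2 + 5x + 1


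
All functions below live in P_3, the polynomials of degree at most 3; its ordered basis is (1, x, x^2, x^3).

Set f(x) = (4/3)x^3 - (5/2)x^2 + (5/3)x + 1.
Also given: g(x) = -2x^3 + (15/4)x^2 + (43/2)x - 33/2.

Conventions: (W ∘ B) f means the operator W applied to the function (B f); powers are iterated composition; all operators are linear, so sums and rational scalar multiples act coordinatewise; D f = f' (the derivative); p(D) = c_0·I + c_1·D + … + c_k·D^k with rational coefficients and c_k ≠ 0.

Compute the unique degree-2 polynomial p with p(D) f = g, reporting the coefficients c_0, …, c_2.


D^0 f = (4/3)x^3 - (5/2)x^2 + (5/3)x + 1
D^1 f = 4x^2 - 5x + 5/3
D^2 f = 8x - 5
matching coefficients of g against c_0 f + c_1 Df + … from the top degree down determines the c_i
solution: c_0 = -3/2, c_1 = 0, c_2 = 3

p(D) = -(3/2)·I + 3·D^2, i.e. c_0 = -3/2, c_1 = 0, c_2 = 3


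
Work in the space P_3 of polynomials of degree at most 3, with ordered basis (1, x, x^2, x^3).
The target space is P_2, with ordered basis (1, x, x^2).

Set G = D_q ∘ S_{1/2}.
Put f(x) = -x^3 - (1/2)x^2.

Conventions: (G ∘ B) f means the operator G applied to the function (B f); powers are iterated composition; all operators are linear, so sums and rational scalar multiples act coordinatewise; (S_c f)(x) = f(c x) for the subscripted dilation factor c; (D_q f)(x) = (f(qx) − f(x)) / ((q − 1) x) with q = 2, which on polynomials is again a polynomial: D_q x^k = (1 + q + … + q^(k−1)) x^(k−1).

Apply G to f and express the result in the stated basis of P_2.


S_{1/2} f = -(1/8)x^3 - (1/8)x^2
D_q S_{1/2} f = -(7/8)x^2 - (3/8)x

g(x) = -(7/8)x^2 - (3/8)x


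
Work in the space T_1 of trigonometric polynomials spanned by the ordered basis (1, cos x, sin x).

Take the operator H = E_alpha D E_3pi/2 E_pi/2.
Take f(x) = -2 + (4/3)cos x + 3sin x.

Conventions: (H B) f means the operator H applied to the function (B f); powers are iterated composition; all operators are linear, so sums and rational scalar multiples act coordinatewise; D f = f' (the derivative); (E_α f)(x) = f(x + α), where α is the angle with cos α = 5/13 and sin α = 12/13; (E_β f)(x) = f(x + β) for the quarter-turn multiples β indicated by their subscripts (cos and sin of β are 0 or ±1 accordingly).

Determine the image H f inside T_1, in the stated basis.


g(x) = -(1/13)cos x - (128/39)sin x

E_pi/2 f = -2 + 3cos x - (4/3)sin x
E_3pi/2 E_pi/2 f = -2 + (4/3)cos x + 3sin x
D (E_3pi/2 E_pi/2) f = 3cos x - (4/3)sin x
E_alpha (D E_3pi/2 E_pi/2) f = -(1/13)cos x - (128/39)sin x


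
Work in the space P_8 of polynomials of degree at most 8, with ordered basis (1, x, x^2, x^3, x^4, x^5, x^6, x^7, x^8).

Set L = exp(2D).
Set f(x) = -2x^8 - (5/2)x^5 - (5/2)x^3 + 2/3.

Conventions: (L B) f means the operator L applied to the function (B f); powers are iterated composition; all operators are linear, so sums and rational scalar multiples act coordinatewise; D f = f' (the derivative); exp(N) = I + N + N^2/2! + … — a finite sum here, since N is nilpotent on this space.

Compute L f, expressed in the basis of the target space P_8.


g(x) = -2x^8 - 32x^7 - 224x^6 - (1797/2)x^5 - 2265x^4 - (7373/2)x^3 - 3799x^2 - 2278x - 1834/3

order-1 term: -32x^7 - 25x^4 - 15x^2
order-2 term: -224x^6 - 100x^3 - 30x
order-3 term: -896x^5 - 200x^2 - 20
order-4 term: -2240x^4 - 200x
order-5 term: -3584x^3 - 80
order-6 term: -3584x^2
order-7 term: -2048x
order-8 term: -512
the series for exp(2D) f terminates at order 8
exp(2D) f = -2x^8 - 32x^7 - 224x^6 - (1797/2)x^5 - 2265x^4 - (7373/2)x^3 - 3799x^2 - 2278x - 1834/3


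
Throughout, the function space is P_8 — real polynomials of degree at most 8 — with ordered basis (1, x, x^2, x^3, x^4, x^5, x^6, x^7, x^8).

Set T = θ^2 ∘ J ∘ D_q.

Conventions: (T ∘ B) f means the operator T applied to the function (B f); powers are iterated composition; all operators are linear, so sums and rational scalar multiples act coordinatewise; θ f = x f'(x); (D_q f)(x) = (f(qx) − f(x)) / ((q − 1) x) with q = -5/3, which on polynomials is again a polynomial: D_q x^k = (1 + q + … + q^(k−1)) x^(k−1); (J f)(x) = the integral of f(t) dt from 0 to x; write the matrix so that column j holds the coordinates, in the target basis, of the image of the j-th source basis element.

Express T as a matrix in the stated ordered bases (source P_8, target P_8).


the matrix is [[0, 0, 0, 0, 0, 0, 0, 0, 0]; [0, 1, 0, 0, 0, 0, 0, 0, 0]; [0, 0, -4/3, 0, 0, 0, 0, 0, 0]; [0, 0, 0, 19/3, 0, 0, 0, 0, 0]; [0, 0, 0, 0, -272/27, 0, 0, 0, 0]; [0, 0, 0, 0, 0, 2105/81, 0, 0, 0]; [0, 0, 0, 0, 0, 0, -3724/81, 0, 0]; [0, 0, 0, 0, 0, 0, 0, 70273/729, 0]; [0, 0, 0, 0, 0, 0, 0, 0, -384064/2187]] (rows listed top to bottom)

image of 1: 0
image of x: x
image of x^2: -(4/3)x^2
image of x^3: (19/3)x^3
image of x^4: -(272/27)x^4
image of x^5: (2105/81)x^5
image of x^6: -(3724/81)x^6
image of x^7: (70273/729)x^7
image of x^8: -(384064/2187)x^8
each image's coordinates form column j of the matrix


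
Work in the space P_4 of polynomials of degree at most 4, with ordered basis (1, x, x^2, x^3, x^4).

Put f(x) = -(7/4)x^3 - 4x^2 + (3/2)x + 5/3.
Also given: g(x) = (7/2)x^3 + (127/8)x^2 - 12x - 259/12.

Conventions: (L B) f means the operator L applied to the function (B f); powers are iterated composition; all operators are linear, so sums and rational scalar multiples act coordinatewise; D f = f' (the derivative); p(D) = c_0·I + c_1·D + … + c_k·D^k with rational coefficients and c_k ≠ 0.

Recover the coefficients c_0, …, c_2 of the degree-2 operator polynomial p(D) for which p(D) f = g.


p(D) = -2·I − (3/2)·D + 2·D^2, i.e. c_0 = -2, c_1 = -3/2, c_2 = 2

D^0 f = -(7/4)x^3 - 4x^2 + (3/2)x + 5/3
D^1 f = -(21/4)x^2 - 8x + 3/2
D^2 f = -(21/2)x - 8
matching coefficients of g against c_0 f + c_1 Df + … from the top degree down determines the c_i
solution: c_0 = -2, c_1 = -3/2, c_2 = 2


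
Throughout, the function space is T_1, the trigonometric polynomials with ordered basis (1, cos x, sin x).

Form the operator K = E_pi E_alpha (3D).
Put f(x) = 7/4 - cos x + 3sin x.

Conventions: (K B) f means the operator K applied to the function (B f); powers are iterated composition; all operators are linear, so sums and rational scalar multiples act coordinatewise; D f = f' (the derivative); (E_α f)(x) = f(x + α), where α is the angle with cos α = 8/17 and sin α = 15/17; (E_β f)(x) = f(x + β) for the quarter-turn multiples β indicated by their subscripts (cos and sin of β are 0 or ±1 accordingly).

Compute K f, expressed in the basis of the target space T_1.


D f = 3cos x + sin x
(3D) f = 9cos x + 3sin x
E_alpha (3D) f = (117/17)cos x - (111/17)sin x
E_pi E_alpha (3D) f = -(117/17)cos x + (111/17)sin x

the image equals g(x) = -(117/17)cos x + (111/17)sin x


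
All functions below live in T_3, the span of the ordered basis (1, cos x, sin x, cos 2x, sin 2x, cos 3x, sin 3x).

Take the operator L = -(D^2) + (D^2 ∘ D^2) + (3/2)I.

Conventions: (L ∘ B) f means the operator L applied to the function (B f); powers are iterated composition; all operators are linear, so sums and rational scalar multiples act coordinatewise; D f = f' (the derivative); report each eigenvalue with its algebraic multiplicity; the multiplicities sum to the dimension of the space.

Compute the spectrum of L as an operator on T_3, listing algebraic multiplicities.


image of 1: 3/2
image of cos x: (7/2)cos x
image of sin x: (7/2)sin x
image of cos 2x: (43/2)cos 2x
image of sin 2x: (43/2)sin 2x
image of cos 3x: (183/2)cos 3x
image of sin 3x: (183/2)sin 3x
the matrix is diagonal; its diagonal is (3/2, 7/2, 7/2, 43/2, 43/2, 183/2, 183/2)
for a triangular matrix the eigenvalues are the diagonal entries, with algebraic multiplicity their repetition count

λ = 3/2 (multiplicity 1), λ = 7/2 (multiplicity 2), λ = 43/2 (multiplicity 2), λ = 183/2 (multiplicity 2)


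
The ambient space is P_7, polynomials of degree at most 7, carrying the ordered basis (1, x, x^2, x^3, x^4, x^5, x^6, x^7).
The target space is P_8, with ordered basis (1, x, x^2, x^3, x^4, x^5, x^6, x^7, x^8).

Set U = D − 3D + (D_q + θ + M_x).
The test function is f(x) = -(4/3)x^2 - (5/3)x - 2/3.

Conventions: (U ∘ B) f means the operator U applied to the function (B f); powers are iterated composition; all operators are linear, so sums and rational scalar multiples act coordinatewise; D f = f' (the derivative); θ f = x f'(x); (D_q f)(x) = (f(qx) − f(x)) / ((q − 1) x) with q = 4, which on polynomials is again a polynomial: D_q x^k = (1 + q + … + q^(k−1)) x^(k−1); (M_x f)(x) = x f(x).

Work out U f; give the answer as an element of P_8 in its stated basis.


D f = -(8/3)x - 5/3
D f = -(8/3)x - 5/3
(-3D) f = 8x + 5
D_q f = -(20/3)x - 5/3
θ f = -(8/3)x^2 - (5/3)x
M_x f = -(4/3)x^3 - (5/3)x^2 - (2/3)x
(D_q + θ + M_x) f = -(4/3)x^3 - (13/3)x^2 - 9x - 5/3
(D − 3D + (D_q + θ + M_x)) f = -(4/3)x^3 - (13/3)x^2 - (11/3)x + 5/3

the image equals g(x) = -(4/3)x^3 - (13/3)x^2 - (11/3)x + 5/3


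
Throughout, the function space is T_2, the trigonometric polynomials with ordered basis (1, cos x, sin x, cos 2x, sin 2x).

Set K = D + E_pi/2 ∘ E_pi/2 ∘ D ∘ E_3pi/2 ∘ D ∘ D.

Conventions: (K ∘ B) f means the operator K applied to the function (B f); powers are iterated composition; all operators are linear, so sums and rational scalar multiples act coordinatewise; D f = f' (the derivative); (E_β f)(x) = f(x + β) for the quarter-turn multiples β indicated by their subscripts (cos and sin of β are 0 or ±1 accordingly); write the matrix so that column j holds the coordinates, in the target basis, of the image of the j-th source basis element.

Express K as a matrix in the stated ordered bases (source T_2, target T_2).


image of 1: 0
image of cos x: cos x - sin x
image of sin x: cos x + sin x
image of cos 2x: -10sin 2x
image of sin 2x: 10cos 2x
each image's coordinates form column j of the matrix

the matrix is [[0, 0, 0, 0, 0]; [0, 1, 1, 0, 0]; [0, -1, 1, 0, 0]; [0, 0, 0, 0, 10]; [0, 0, 0, -10, 0]] (rows listed top to bottom)


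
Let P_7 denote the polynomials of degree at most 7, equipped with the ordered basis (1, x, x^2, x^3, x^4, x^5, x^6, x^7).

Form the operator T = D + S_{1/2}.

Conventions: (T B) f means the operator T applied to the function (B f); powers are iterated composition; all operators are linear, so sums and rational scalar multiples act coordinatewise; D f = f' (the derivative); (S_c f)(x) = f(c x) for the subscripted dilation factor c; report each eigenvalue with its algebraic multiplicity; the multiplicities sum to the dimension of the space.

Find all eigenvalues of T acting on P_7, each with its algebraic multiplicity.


image of 1: 1
image of x: (1/2)x + 1
image of x^2: (1/4)x^2 + 2x
image of x^3: (1/8)x^3 + 3x^2
image of x^4: (1/16)x^4 + 4x^3
image of x^5: (1/32)x^5 + 5x^4
image of x^6: (1/64)x^6 + 6x^5
image of x^7: (1/128)x^7 + 7x^6
the matrix is upper triangular; its diagonal is (1, 1/2, 1/4, 1/8, 1/16, 1/32, 1/64, 1/128)
for a triangular matrix the eigenvalues are the diagonal entries, with algebraic multiplicity their repetition count

λ = 1/128 (multiplicity 1), λ = 1/64 (multiplicity 1), λ = 1/32 (multiplicity 1), λ = 1/16 (multiplicity 1), λ = 1/8 (multiplicity 1), λ = 1/4 (multiplicity 1), λ = 1/2 (multiplicity 1), λ = 1 (multiplicity 1)


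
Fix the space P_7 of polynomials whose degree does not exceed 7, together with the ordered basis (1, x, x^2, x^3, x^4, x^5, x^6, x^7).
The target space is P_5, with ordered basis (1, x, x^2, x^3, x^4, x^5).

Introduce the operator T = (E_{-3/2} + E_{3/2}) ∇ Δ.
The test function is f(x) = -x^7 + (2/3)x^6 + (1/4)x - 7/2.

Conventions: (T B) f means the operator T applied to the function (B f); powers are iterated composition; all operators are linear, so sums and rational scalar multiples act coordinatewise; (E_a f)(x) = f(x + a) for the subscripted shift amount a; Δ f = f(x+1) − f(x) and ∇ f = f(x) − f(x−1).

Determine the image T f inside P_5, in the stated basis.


the result is g(x) = -84x^5 + 40x^4 - 2030x^3 + 580x^2 - (12397/4)x + 1771/6

Δ f = -7x^6 - 17x^5 - 25x^4 - (65/3)x^3 - 11x^2 - 3x - 1/12
∇ Δ f = -42x^5 + 20x^4 - 70x^3 + 20x^2 - 14x + 4/3
E_{-3/2} (∇ Δ) f = -42x^5 + 335x^4 - 1135x^3 + (4045/2)x^2 - (15037/8)x + 34741/48
E_{3/2} (∇ Δ) f = -42x^5 - 295x^4 - 895x^3 - (2885/2)x^2 - (9757/8)x - 20573/48
(E_{-3/2} + E_{3/2}) (∇ Δ) f = -84x^5 + 40x^4 - 2030x^3 + 580x^2 - (12397/4)x + 1771/6


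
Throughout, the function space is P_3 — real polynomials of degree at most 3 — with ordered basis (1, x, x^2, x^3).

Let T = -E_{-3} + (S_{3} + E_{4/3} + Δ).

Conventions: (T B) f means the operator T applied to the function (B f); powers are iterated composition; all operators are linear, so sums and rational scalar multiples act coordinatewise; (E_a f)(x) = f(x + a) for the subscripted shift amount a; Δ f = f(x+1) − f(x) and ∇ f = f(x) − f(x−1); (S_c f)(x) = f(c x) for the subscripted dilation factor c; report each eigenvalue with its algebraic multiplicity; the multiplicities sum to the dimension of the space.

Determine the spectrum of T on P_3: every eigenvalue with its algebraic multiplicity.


image of 1: 1
image of x: 3x + 16/3
image of x^2: 9x^2 + (32/3)x - 56/9
image of x^3: 27x^3 + 16x^2 - (56/3)x + 820/27
the matrix is upper triangular; its diagonal is (1, 3, 9, 27)
for a triangular matrix the eigenvalues are the diagonal entries, with algebraic multiplicity their repetition count

λ = 1 (multiplicity 1), λ = 3 (multiplicity 1), λ = 9 (multiplicity 1), λ = 27 (multiplicity 1)


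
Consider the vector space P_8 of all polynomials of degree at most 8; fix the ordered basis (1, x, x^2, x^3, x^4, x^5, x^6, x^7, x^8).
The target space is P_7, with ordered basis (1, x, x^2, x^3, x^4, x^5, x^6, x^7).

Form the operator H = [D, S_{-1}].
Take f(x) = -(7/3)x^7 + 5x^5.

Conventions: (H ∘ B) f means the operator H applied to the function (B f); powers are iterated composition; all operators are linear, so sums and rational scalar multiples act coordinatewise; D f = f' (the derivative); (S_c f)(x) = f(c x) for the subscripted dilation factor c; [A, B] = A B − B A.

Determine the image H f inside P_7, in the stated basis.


the result is g(x) = (98/3)x^6 - 50x^4

S_{-1} f = (7/3)x^7 - 5x^5
D S_{-1} f = (49/3)x^6 - 25x^4
D f = -(49/3)x^6 + 25x^4
S_{-1} D f = -(49/3)x^6 + 25x^4
[D, S_{-1}] f = (98/3)x^6 - 50x^4


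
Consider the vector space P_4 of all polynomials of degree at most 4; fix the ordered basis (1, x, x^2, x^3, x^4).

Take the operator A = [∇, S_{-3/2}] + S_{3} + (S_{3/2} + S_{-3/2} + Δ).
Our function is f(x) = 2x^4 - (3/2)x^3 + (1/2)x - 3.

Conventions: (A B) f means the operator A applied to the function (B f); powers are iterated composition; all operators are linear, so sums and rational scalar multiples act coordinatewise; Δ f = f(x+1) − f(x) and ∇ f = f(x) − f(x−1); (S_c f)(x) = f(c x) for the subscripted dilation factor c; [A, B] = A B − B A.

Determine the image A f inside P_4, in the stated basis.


S_{-3/2} f = (81/8)x^4 + (81/16)x^3 - (3/4)x - 3
∇ S_{-3/2} f = (81/2)x^3 - (729/16)x^2 + (405/16)x - 93/16
∇ f = 8x^3 - (33/2)x^2 + (25/2)x - 3
S_{-3/2} ∇ f = -27x^3 - (297/8)x^2 - (75/4)x - 3
[∇, S_{-3/2}] f = (135/2)x^3 - (135/16)x^2 + (705/16)x - 45/16
S_{3} f = 162x^4 - (81/2)x^3 + (3/2)x - 3
S_{3/2} f = (81/8)x^4 - (81/16)x^3 + (3/4)x - 3
S_{-3/2} f = (81/8)x^4 + (81/16)x^3 - (3/4)x - 3
Δ f = 8x^3 + (15/2)x^2 + (7/2)x + 1
(S_{3/2} + S_{-3/2} + Δ) f = (81/4)x^4 + 8x^3 + (15/2)x^2 + (7/2)x - 5
([∇, S_{-3/2}] + S_{3} + (S_{3/2} + S_{-3/2} + Δ)) f = (729/4)x^4 + 35x^3 - (15/16)x^2 + (785/16)x - 173/16

the image equals g(x) = (729/4)x^4 + 35x^3 - (15/16)x^2 + (785/16)x - 173/16


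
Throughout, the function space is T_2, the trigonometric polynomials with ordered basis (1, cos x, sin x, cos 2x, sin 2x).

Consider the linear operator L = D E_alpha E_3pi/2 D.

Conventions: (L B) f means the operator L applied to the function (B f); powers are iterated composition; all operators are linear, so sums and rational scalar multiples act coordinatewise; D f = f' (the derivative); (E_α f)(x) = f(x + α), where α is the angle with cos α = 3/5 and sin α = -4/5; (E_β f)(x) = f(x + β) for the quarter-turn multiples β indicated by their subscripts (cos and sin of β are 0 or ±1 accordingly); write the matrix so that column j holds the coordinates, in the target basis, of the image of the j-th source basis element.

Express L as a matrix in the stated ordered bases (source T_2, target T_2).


image of 1: 0
image of cos x: (4/5)cos x - (3/5)sin x
image of sin x: (3/5)cos x + (4/5)sin x
image of cos 2x: -(28/25)cos 2x + (96/25)sin 2x
image of sin 2x: -(96/25)cos 2x - (28/25)sin 2x
each image's coordinates form column j of the matrix

the matrix is [[0, 0, 0, 0, 0]; [0, 4/5, 3/5, 0, 0]; [0, -3/5, 4/5, 0, 0]; [0, 0, 0, -28/25, -96/25]; [0, 0, 0, 96/25, -28/25]] (rows listed top to bottom)


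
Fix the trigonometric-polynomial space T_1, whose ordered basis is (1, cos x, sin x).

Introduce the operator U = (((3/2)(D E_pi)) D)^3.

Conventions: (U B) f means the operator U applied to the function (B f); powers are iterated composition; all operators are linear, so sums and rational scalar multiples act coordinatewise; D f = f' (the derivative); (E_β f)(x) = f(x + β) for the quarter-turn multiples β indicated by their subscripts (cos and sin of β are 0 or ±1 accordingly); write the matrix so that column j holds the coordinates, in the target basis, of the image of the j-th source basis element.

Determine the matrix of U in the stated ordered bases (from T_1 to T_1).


image of 1: 0
image of cos x: (27/8)cos x
image of sin x: (27/8)sin x
each image's coordinates form column j of the matrix

the matrix is [[0, 0, 0]; [0, 27/8, 0]; [0, 0, 27/8]] (rows listed top to bottom)


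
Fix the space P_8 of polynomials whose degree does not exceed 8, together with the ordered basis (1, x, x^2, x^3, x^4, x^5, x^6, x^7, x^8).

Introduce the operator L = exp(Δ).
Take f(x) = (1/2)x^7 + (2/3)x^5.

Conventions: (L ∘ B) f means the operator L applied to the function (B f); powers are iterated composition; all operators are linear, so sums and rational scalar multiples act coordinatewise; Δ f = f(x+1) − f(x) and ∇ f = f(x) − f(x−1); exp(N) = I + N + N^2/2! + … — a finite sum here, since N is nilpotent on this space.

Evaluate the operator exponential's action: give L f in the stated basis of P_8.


the result is g(x) = (1/2)x^7 + (7/2)x^6 + (65/3)x^5 + (545/6)x^4 + (1655/6)x^3 + (1738/3)x^2 + (1521/2)x + 2839/6

order-1 term: (7/2)x^6 + (21/2)x^5 + (125/6)x^4 + (145/6)x^3 + (103/6)x^2 + (41/6)x + 7/6
order-2 term: (21/2)x^5 + (105/2)x^4 + (775/6)x^3 + (355/2)x^2 + (791/6)x + 83/2
order-3 term: (35/2)x^4 + 105x^3 + (1615/6)x^2 + 335x + 1003/6
order-4 term: (35/2)x^3 + 105x^2 + (1385/6)x + 545/3
order-5 term: (21/2)x^2 + (105/2)x + 212/3
order-6 term: (7/2)x + 21/2
order-7 term: 1/2
the series for exp(Δ) f terminates at order 7
exp(Δ) f = (1/2)x^7 + (7/2)x^6 + (65/3)x^5 + (545/6)x^4 + (1655/6)x^3 + (1738/3)x^2 + (1521/2)x + 2839/6


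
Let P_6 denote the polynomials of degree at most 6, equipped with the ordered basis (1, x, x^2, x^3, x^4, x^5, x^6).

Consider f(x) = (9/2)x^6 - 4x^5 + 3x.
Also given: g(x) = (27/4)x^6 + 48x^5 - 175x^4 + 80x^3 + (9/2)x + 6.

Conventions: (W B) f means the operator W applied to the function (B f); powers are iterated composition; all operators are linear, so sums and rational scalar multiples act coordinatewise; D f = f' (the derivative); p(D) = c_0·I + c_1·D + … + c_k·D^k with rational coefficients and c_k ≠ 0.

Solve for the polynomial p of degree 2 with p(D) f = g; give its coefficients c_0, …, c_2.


p(D) = (3/2)·I + 2·D − D^2, i.e. c_0 = 3/2, c_1 = 2, c_2 = -1

D^0 f = (9/2)x^6 - 4x^5 + 3x
D^1 f = 27x^5 - 20x^4 + 3
D^2 f = 135x^4 - 80x^3
matching coefficients of g against c_0 f + c_1 Df + … from the top degree down determines the c_i
solution: c_0 = 3/2, c_1 = 2, c_2 = -1


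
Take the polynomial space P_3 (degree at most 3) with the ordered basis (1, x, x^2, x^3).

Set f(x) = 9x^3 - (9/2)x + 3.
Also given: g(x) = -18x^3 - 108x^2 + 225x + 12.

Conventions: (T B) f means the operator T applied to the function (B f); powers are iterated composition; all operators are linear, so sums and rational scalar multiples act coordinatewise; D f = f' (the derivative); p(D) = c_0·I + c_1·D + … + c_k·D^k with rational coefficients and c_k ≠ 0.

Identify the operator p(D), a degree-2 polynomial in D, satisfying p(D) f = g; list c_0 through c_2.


D^0 f = 9x^3 - (9/2)x + 3
D^1 f = 27x^2 - 9/2
D^2 f = 54x
matching coefficients of g against c_0 f + c_1 Df + … from the top degree down determines the c_i
solution: c_0 = -2, c_1 = -4, c_2 = 4

p(D) = -2·I − 4·D + 4·D^2, i.e. c_0 = -2, c_1 = -4, c_2 = 4
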